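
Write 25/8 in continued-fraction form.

Run the Euclidean algorithm on 25 and 8; the successive quotients are the partial quotients a_0, a_1, ... (each step inverts the fractional part left over by the previous one):
  25 = 3*8 + 1, so a_0 = 3.
  8 = 8*1 + 0, so a_1 = 8.
The remainder reaches 0 after 2 divisions, so the expansion has 2 partial quotients, read off in order.

[3; 8]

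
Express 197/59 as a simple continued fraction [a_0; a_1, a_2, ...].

[3; 2, 1, 19]

Run the Euclidean algorithm on 197 and 59; the successive quotients are the partial quotients a_0, a_1, ... (each step inverts the fractional part left over by the previous one):
  197 = 3*59 + 20, so a_0 = 3.
  59 = 2*20 + 19, so a_1 = 2.
  20 = 1*19 + 1, so a_2 = 1.
  19 = 19*1 + 0, so a_3 = 19.
The remainder reaches 0 after 4 divisions, so the expansion has 4 partial quotients, read off in order.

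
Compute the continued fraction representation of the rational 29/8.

[3; 1, 1, 1, 2]

Run the Euclidean algorithm on 29 and 8; the successive quotients are the partial quotients a_0, a_1, ... (each step inverts the fractional part left over by the previous one):
  29 = 3*8 + 5, so a_0 = 3.
  8 = 1*5 + 3, so a_1 = 1.
  5 = 1*3 + 2, so a_2 = 1.
  3 = 1*2 + 1, so a_3 = 1.
  2 = 2*1 + 0, so a_4 = 2.
The remainder reaches 0 after 5 divisions, so the expansion has 5 partial quotients, read off in order.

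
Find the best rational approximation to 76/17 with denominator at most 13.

58/13

Expand x = 76/17 as a continued fraction with the Euclidean algorithm:
  76 = 4*17 + 8, so a_0 = 4.
  17 = 2*8 + 1, so a_1 = 2.
  8 = 8*1 + 0, so a_2 = 8.
so x = [4; 2, 8].
Convergents (p_i = a_i*p_{i-1} + p_{i-2}, q_i = a_i*q_{i-1} + q_{i-2} with p_{-2}=0, p_{-1}=1, q_{-2}=1, q_{-1}=0), until the denominator exceeds 13:
  i=0: a_0=4, p_0 = 4*1 + 0 = 4, q_0 = 4*0 + 1 = 1.
  i=1: a_1=2, p_1 = 2*4 + 1 = 9, q_1 = 2*1 + 0 = 2.
  i=2: a_2=8, p_2 = 8*9 + 4 = 76, q_2 = 8*2 + 1 = 17.
q_2 = 17 > 13, so the last convergent with denominator <= 13 is p_1/q_1 = 9/2.
The closest fraction with denominator <= 13 is either p_1/q_1 or the intermediate fraction (k*p_1 + p_0)/(k*q_1 + q_0) with the largest k >= 1 whose denominator stays <= 13; these approach x as k grows, and every other convergent or intermediate fraction in range is farther away.
Largest k: floor((13 - q_0)/q_1) = floor((13 - 1)/2) = 6.
That gives (6*9 + 4)/(6*2 + 1) = 58/13.
Compare the errors: |x - 9/2| = |76*2 - 9*17|/(17*2) = 1/34, and |x - 58/13| = |76*13 - 58*17|/(17*13) = 2/221.
Cross-multiplying, 2*34 = 68 < 221 = 1*221, so 2/221 is smaller: the intermediate fraction 58/13 is closer to x than 9/2.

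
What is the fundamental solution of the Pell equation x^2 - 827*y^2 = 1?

First expand sqrt(827) as a continued fraction. With x_i = (sqrt(827) + m_i)/d_i and (m_0, d_0) = (0, 1): a_0 = floor(sqrt(827)) = 28, since 28^2 = 784 <= 827 < 841 = 29^2.
Iterate m_{i+1} = d_i*a_i - m_i, d_{i+1} = (827 - m_{i+1}^2)/d_i, a_{i+1} = floor((a_0 + m_{i+1})/d_{i+1}):
  m_1 = 1*28 - 0 = 28, d_1 = (827 - 28^2)/1 = 43/1 = 43, a_1 = floor((28 + 28)/43) = 1.
  m_2 = 43*1 - 28 = 15, d_2 = (827 - 15^2)/43 = 602/43 = 14, a_2 = floor((28 + 15)/14) = 3.
  m_3 = 14*3 - 15 = 27, d_3 = (827 - 27^2)/14 = 98/14 = 7, a_3 = floor((28 + 27)/7) = 7.
  m_4 = 7*7 - 27 = 22, d_4 = (827 - 22^2)/7 = 343/7 = 49, a_4 = floor((28 + 22)/49) = 1.
  m_5 = 49*1 - 22 = 27, d_5 = (827 - 27^2)/49 = 98/49 = 2, a_5 = floor((28 + 27)/2) = 27.
  m_6 = 2*27 - 27 = 27, d_6 = (827 - 27^2)/2 = 98/2 = 49, a_6 = floor((28 + 27)/49) = 1.
  m_7 = 49*1 - 27 = 22, d_7 = (827 - 22^2)/49 = 343/49 = 7, a_7 = floor((28 + 22)/7) = 7.
  m_8 = 7*7 - 22 = 27, d_8 = (827 - 27^2)/7 = 98/7 = 14, a_8 = floor((28 + 27)/14) = 3.
  m_9 = 14*3 - 27 = 15, d_9 = (827 - 15^2)/14 = 602/14 = 43, a_9 = floor((28 + 15)/43) = 1.
  m_10 = 43*1 - 15 = 28, d_10 = (827 - 28^2)/43 = 43/43 = 1, a_10 = floor((28 + 28)/1) = 56.
  m_11 = 1*56 - 28 = 28, d_11 = (827 - 28^2)/1 = 43/1 = 43: (m_11, d_11) = (m_1, d_1) = (28, 43), so from here the quotients repeat a_1, ..., a_10; the period length is 10.
So sqrt(827) = [28; (1, 3, 7, 1, 27, 1, 7, 3, 1, 56)] with period length k = 10.
k is even, so the fundamental solution of x^2 - 827y^2 = 1 is (p_{k-1}, q_{k-1}) = (p_9, q_9); compute convergents through index 9.
Convergents (p_i = a_i*p_{i-1} + p_{i-2}, q_i = a_i*q_{i-1} + q_{i-2} with p_{-2}=0, p_{-1}=1, q_{-2}=1, q_{-1}=0):
  i=0: a_0=28, p_0 = 28*1 + 0 = 28, q_0 = 28*0 + 1 = 1.
  i=1: a_1=1, p_1 = 1*28 + 1 = 29, q_1 = 1*1 + 0 = 1.
  i=2: a_2=3, p_2 = 3*29 + 28 = 115, q_2 = 3*1 + 1 = 4.
  i=3: a_3=7, p_3 = 7*115 + 29 = 834, q_3 = 7*4 + 1 = 29.
  i=4: a_4=1, p_4 = 1*834 + 115 = 949, q_4 = 1*29 + 4 = 33.
  i=5: a_5=27, p_5 = 27*949 + 834 = 26457, q_5 = 27*33 + 29 = 920.
  i=6: a_6=1, p_6 = 1*26457 + 949 = 27406, q_6 = 1*920 + 33 = 953.
  i=7: a_7=7, p_7 = 7*27406 + 26457 = 218299, q_7 = 7*953 + 920 = 7591.
  i=8: a_8=3, p_8 = 3*218299 + 27406 = 682303, q_8 = 3*7591 + 953 = 23726.
  i=9: a_9=1, p_9 = 1*682303 + 218299 = 900602, q_9 = 1*23726 + 7591 = 31317.
Check: 900602^2 - 827*31317^2 = 811083962404 - 811083962403 = 1, so (x, y) = (900602, 31317) solves the equation, and by the theorem it is the least positive solution.

(x, y) = (900602, 31317)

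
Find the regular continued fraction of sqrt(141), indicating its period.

[11; (1, 6, 1, 22)]

Write x_i = (sqrt(141) + m_i)/d_i with (m_0, d_0) = (0, 1). a_0 = floor(sqrt(141)) = 11, since 11^2 = 121 <= 141 < 144 = 12^2.
Iterate m_{i+1} = d_i*a_i - m_i, d_{i+1} = (141 - m_{i+1}^2)/d_i, a_{i+1} = floor((a_0 + m_{i+1})/d_{i+1}):
  m_1 = 1*11 - 0 = 11, d_1 = (141 - 11^2)/1 = 20/1 = 20, a_1 = floor((11 + 11)/20) = 1.
  m_2 = 20*1 - 11 = 9, d_2 = (141 - 9^2)/20 = 60/20 = 3, a_2 = floor((11 + 9)/3) = 6.
  m_3 = 3*6 - 9 = 9, d_3 = (141 - 9^2)/3 = 60/3 = 20, a_3 = floor((11 + 9)/20) = 1.
  m_4 = 20*1 - 9 = 11, d_4 = (141 - 11^2)/20 = 20/20 = 1, a_4 = floor((11 + 11)/1) = 22.
  m_5 = 1*22 - 11 = 11, d_5 = (141 - 11^2)/1 = 20/1 = 20: (m_5, d_5) = (m_1, d_1) = (11, 20), so from here the quotients repeat a_1, ..., a_4; the period length is 4.
Hence the expansion of sqrt(141) is a_0 = 11 followed by the repeating block 1, 6, 1, 22 (period 4).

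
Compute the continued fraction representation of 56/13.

[4; 3, 4]

Run the Euclidean algorithm on 56 and 13; the successive quotients are the partial quotients a_0, a_1, ... (each step inverts the fractional part left over by the previous one):
  56 = 4*13 + 4, so a_0 = 4.
  13 = 3*4 + 1, so a_1 = 3.
  4 = 4*1 + 0, so a_2 = 4.
The remainder reaches 0 after 3 divisions, so the expansion has 3 partial quotients, read off in order.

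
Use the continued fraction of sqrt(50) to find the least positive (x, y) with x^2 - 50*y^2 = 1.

First expand sqrt(50) as a continued fraction. With x_i = (sqrt(50) + m_i)/d_i and (m_0, d_0) = (0, 1): a_0 = floor(sqrt(50)) = 7, since 7^2 = 49 <= 50 < 64 = 8^2.
Iterate m_{i+1} = d_i*a_i - m_i, d_{i+1} = (50 - m_{i+1}^2)/d_i, a_{i+1} = floor((a_0 + m_{i+1})/d_{i+1}):
  m_1 = 1*7 - 0 = 7, d_1 = (50 - 7^2)/1 = 1/1 = 1, a_1 = floor((7 + 7)/1) = 14.
  m_2 = 1*14 - 7 = 7, d_2 = (50 - 7^2)/1 = 1/1 = 1: (m_2, d_2) = (m_1, d_1) = (7, 1), so from here the quotient a_1 repeats; the period length is 1.
So sqrt(50) = [7; (14)] with period length k = 1.
k is odd, so (p_{k-1}, q_{k-1}) only solves x^2 - 50y^2 = -1 and the fundamental solution of x^2 - 50y^2 = 1 is (p_{2k-1}, q_{2k-1}) = (p_1, q_1); compute convergents through index 1, running through the period twice.
Convergents (p_i = a_i*p_{i-1} + p_{i-2}, q_i = a_i*q_{i-1} + q_{i-2} with p_{-2}=0, p_{-1}=1, q_{-2}=1, q_{-1}=0):
  i=0: a_0=7, p_0 = 7*1 + 0 = 7, q_0 = 7*0 + 1 = 1.
  i=1: a_1=14, p_1 = 14*7 + 1 = 99, q_1 = 14*1 + 0 = 14.
Indeed p_0^2 - 50*q_0^2 = 49 - 50 = -1, not +1.
Check: 99^2 - 50*14^2 = 9801 - 9800 = 1, so (x, y) = (99, 14) solves the equation, and by the theorem it is the least positive solution.

(x, y) = (99, 14)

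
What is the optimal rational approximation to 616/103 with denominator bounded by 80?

311/52

Expand x = 616/103 as a continued fraction with the Euclidean algorithm:
  616 = 5*103 + 101, so a_0 = 5.
  103 = 1*101 + 2, so a_1 = 1.
  101 = 50*2 + 1, so a_2 = 50.
  2 = 2*1 + 0, so a_3 = 2.
so x = [5; 1, 50, 2].
Convergents (p_i = a_i*p_{i-1} + p_{i-2}, q_i = a_i*q_{i-1} + q_{i-2} with p_{-2}=0, p_{-1}=1, q_{-2}=1, q_{-1}=0), until the denominator exceeds 80:
  i=0: a_0=5, p_0 = 5*1 + 0 = 5, q_0 = 5*0 + 1 = 1.
  i=1: a_1=1, p_1 = 1*5 + 1 = 6, q_1 = 1*1 + 0 = 1.
  i=2: a_2=50, p_2 = 50*6 + 5 = 305, q_2 = 50*1 + 1 = 51.
  i=3: a_3=2, p_3 = 2*305 + 6 = 616, q_3 = 2*51 + 1 = 103.
q_3 = 103 > 80, so the last convergent with denominator <= 80 is p_2/q_2 = 305/51.
The closest fraction with denominator <= 80 is either p_2/q_2 or the intermediate fraction (k*p_2 + p_1)/(k*q_2 + q_1) with the largest k >= 1 whose denominator stays <= 80; these approach x as k grows, and every other convergent or intermediate fraction in range is farther away.
Largest k: floor((80 - q_1)/q_2) = floor((80 - 1)/51) = 1.
That gives (1*305 + 6)/(1*51 + 1) = 311/52.
Compare the errors: |x - 305/51| = |616*51 - 305*103|/(103*51) = 1/5253, and |x - 311/52| = |616*52 - 311*103|/(103*52) = 1/5356.
Cross-multiplying, 1*5253 = 5253 < 5356 = 1*5356, so 1/5356 is smaller: the intermediate fraction 311/52 is closer to x than 305/51.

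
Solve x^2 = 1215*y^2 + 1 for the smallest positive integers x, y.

First expand sqrt(1215) as a continued fraction. With x_i = (sqrt(1215) + m_i)/d_i and (m_0, d_0) = (0, 1): a_0 = floor(sqrt(1215)) = 34, since 34^2 = 1156 <= 1215 < 1225 = 35^2.
Iterate m_{i+1} = d_i*a_i - m_i, d_{i+1} = (1215 - m_{i+1}^2)/d_i, a_{i+1} = floor((a_0 + m_{i+1})/d_{i+1}):
  m_1 = 1*34 - 0 = 34, d_1 = (1215 - 34^2)/1 = 59/1 = 59, a_1 = floor((34 + 34)/59) = 1.
  m_2 = 59*1 - 34 = 25, d_2 = (1215 - 25^2)/59 = 590/59 = 10, a_2 = floor((34 + 25)/10) = 5.
  m_3 = 10*5 - 25 = 25, d_3 = (1215 - 25^2)/10 = 590/10 = 59, a_3 = floor((34 + 25)/59) = 1.
  m_4 = 59*1 - 25 = 34, d_4 = (1215 - 34^2)/59 = 59/59 = 1, a_4 = floor((34 + 34)/1) = 68.
  m_5 = 1*68 - 34 = 34, d_5 = (1215 - 34^2)/1 = 59/1 = 59: (m_5, d_5) = (m_1, d_1) = (34, 59), so from here the quotients repeat a_1, ..., a_4; the period length is 4.
So sqrt(1215) = [34; (1, 5, 1, 68)] with period length k = 4.
k is even, so the fundamental solution of x^2 - 1215y^2 = 1 is (p_{k-1}, q_{k-1}) = (p_3, q_3); compute convergents through index 3.
Convergents (p_i = a_i*p_{i-1} + p_{i-2}, q_i = a_i*q_{i-1} + q_{i-2} with p_{-2}=0, p_{-1}=1, q_{-2}=1, q_{-1}=0):
  i=0: a_0=34, p_0 = 34*1 + 0 = 34, q_0 = 34*0 + 1 = 1.
  i=1: a_1=1, p_1 = 1*34 + 1 = 35, q_1 = 1*1 + 0 = 1.
  i=2: a_2=5, p_2 = 5*35 + 34 = 209, q_2 = 5*1 + 1 = 6.
  i=3: a_3=1, p_3 = 1*209 + 35 = 244, q_3 = 1*6 + 1 = 7.
Check: 244^2 - 1215*7^2 = 59536 - 59535 = 1, so (x, y) = (244, 7) solves the equation, and by the theorem it is the least positive solution.

(x, y) = (244, 7)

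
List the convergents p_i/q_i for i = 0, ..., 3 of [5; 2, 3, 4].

Using the convergent recurrence p_i = a_i*p_{i-1} + p_{i-2}, q_i = a_i*q_{i-1} + q_{i-2} with p_{-2}=0, p_{-1}=1, q_{-2}=1, q_{-1}=0:
  i=0: a_0=5, p_0 = 5*1 + 0 = 5, q_0 = 5*0 + 1 = 1.
  i=1: a_1=2, p_1 = 2*5 + 1 = 11, q_1 = 2*1 + 0 = 2.
  i=2: a_2=3, p_2 = 3*11 + 5 = 38, q_2 = 3*2 + 1 = 7.
  i=3: a_3=4, p_3 = 4*38 + 11 = 163, q_3 = 4*7 + 2 = 30.

5/1, 11/2, 38/7, 163/30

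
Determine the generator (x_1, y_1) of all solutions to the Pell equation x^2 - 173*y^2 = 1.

(x, y) = (2499849, 190060)

First expand sqrt(173) as a continued fraction. With x_i = (sqrt(173) + m_i)/d_i and (m_0, d_0) = (0, 1): a_0 = floor(sqrt(173)) = 13, since 13^2 = 169 <= 173 < 196 = 14^2.
Iterate m_{i+1} = d_i*a_i - m_i, d_{i+1} = (173 - m_{i+1}^2)/d_i, a_{i+1} = floor((a_0 + m_{i+1})/d_{i+1}):
  m_1 = 1*13 - 0 = 13, d_1 = (173 - 13^2)/1 = 4/1 = 4, a_1 = floor((13 + 13)/4) = 6.
  m_2 = 4*6 - 13 = 11, d_2 = (173 - 11^2)/4 = 52/4 = 13, a_2 = floor((13 + 11)/13) = 1.
  m_3 = 13*1 - 11 = 2, d_3 = (173 - 2^2)/13 = 169/13 = 13, a_3 = floor((13 + 2)/13) = 1.
  m_4 = 13*1 - 2 = 11, d_4 = (173 - 11^2)/13 = 52/13 = 4, a_4 = floor((13 + 11)/4) = 6.
  m_5 = 4*6 - 11 = 13, d_5 = (173 - 13^2)/4 = 4/4 = 1, a_5 = floor((13 + 13)/1) = 26.
  m_6 = 1*26 - 13 = 13, d_6 = (173 - 13^2)/1 = 4/1 = 4: (m_6, d_6) = (m_1, d_1) = (13, 4), so from here the quotients repeat a_1, ..., a_5; the period length is 5.
So sqrt(173) = [13; (6, 1, 1, 6, 26)] with period length k = 5.
k is odd, so (p_{k-1}, q_{k-1}) only solves x^2 - 173y^2 = -1 and the fundamental solution of x^2 - 173y^2 = 1 is (p_{2k-1}, q_{2k-1}) = (p_9, q_9); compute convergents through index 9, running through the period twice.
Convergents (p_i = a_i*p_{i-1} + p_{i-2}, q_i = a_i*q_{i-1} + q_{i-2} with p_{-2}=0, p_{-1}=1, q_{-2}=1, q_{-1}=0):
  i=0: a_0=13, p_0 = 13*1 + 0 = 13, q_0 = 13*0 + 1 = 1.
  i=1: a_1=6, p_1 = 6*13 + 1 = 79, q_1 = 6*1 + 0 = 6.
  i=2: a_2=1, p_2 = 1*79 + 13 = 92, q_2 = 1*6 + 1 = 7.
  i=3: a_3=1, p_3 = 1*92 + 79 = 171, q_3 = 1*7 + 6 = 13.
  i=4: a_4=6, p_4 = 6*171 + 92 = 1118, q_4 = 6*13 + 7 = 85.
  i=5: a_5=26, p_5 = 26*1118 + 171 = 29239, q_5 = 26*85 + 13 = 2223.
  i=6: a_6=6, p_6 = 6*29239 + 1118 = 176552, q_6 = 6*2223 + 85 = 13423.
  i=7: a_7=1, p_7 = 1*176552 + 29239 = 205791, q_7 = 1*13423 + 2223 = 15646.
  i=8: a_8=1, p_8 = 1*205791 + 176552 = 382343, q_8 = 1*15646 + 13423 = 29069.
  i=9: a_9=6, p_9 = 6*382343 + 205791 = 2499849, q_9 = 6*29069 + 15646 = 190060.
Indeed p_4^2 - 173*q_4^2 = 1249924 - 1249925 = -1, not +1.
Check: 2499849^2 - 173*190060^2 = 6249245022801 - 6249245022800 = 1, so (x, y) = (2499849, 190060) solves the equation, and by the theorem it is the least positive solution.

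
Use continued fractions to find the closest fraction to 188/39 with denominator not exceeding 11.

Expand x = 188/39 as a continued fraction with the Euclidean algorithm:
  188 = 4*39 + 32, so a_0 = 4.
  39 = 1*32 + 7, so a_1 = 1.
  32 = 4*7 + 4, so a_2 = 4.
  7 = 1*4 + 3, so a_3 = 1.
  4 = 1*3 + 1, so a_4 = 1.
  3 = 3*1 + 0, so a_5 = 3.
so x = [4; 1, 4, 1, 1, 3].
Convergents (p_i = a_i*p_{i-1} + p_{i-2}, q_i = a_i*q_{i-1} + q_{i-2} with p_{-2}=0, p_{-1}=1, q_{-2}=1, q_{-1}=0), until the denominator exceeds 11:
  i=0: a_0=4, p_0 = 4*1 + 0 = 4, q_0 = 4*0 + 1 = 1.
  i=1: a_1=1, p_1 = 1*4 + 1 = 5, q_1 = 1*1 + 0 = 1.
  i=2: a_2=4, p_2 = 4*5 + 4 = 24, q_2 = 4*1 + 1 = 5.
  i=3: a_3=1, p_3 = 1*24 + 5 = 29, q_3 = 1*5 + 1 = 6.
  i=4: a_4=1, p_4 = 1*29 + 24 = 53, q_4 = 1*6 + 5 = 11.
  i=5: a_5=3, p_5 = 3*53 + 29 = 188, q_5 = 3*11 + 6 = 39.
q_5 = 39 > 11, so the last convergent with denominator <= 11 is p_4/q_4 = 53/11.
The closest fraction with denominator <= 11 is either p_4/q_4 or the intermediate fraction (k*p_4 + p_3)/(k*q_4 + q_3) with the largest k >= 1 whose denominator stays <= 11; these approach x as k grows, and every other convergent or intermediate fraction in range is farther away.
Largest k: floor((11 - q_3)/q_4) = floor((11 - 6)/11) = 0.
Since k = 0, no intermediate fraction beyond p_4/q_4 has denominator <= 11, so the convergent 53/11 is the closest (its error is |188*11 - 53*39|/(39*11) = 1/429).

53/11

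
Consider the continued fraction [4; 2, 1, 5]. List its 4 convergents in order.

Using the convergent recurrence p_i = a_i*p_{i-1} + p_{i-2}, q_i = a_i*q_{i-1} + q_{i-2} with p_{-2}=0, p_{-1}=1, q_{-2}=1, q_{-1}=0:
  i=0: a_0=4, p_0 = 4*1 + 0 = 4, q_0 = 4*0 + 1 = 1.
  i=1: a_1=2, p_1 = 2*4 + 1 = 9, q_1 = 2*1 + 0 = 2.
  i=2: a_2=1, p_2 = 1*9 + 4 = 13, q_2 = 1*2 + 1 = 3.
  i=3: a_3=5, p_3 = 5*13 + 9 = 74, q_3 = 5*3 + 2 = 17.

4/1, 9/2, 13/3, 74/17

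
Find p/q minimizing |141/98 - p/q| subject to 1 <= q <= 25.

36/25

Expand x = 141/98 as a continued fraction with the Euclidean algorithm:
  141 = 1*98 + 43, so a_0 = 1.
  98 = 2*43 + 12, so a_1 = 2.
  43 = 3*12 + 7, so a_2 = 3.
  12 = 1*7 + 5, so a_3 = 1.
  7 = 1*5 + 2, so a_4 = 1.
  5 = 2*2 + 1, so a_5 = 2.
  2 = 2*1 + 0, so a_6 = 2.
so x = [1; 2, 3, 1, 1, 2, 2].
Convergents (p_i = a_i*p_{i-1} + p_{i-2}, q_i = a_i*q_{i-1} + q_{i-2} with p_{-2}=0, p_{-1}=1, q_{-2}=1, q_{-1}=0), until the denominator exceeds 25:
  i=0: a_0=1, p_0 = 1*1 + 0 = 1, q_0 = 1*0 + 1 = 1.
  i=1: a_1=2, p_1 = 2*1 + 1 = 3, q_1 = 2*1 + 0 = 2.
  i=2: a_2=3, p_2 = 3*3 + 1 = 10, q_2 = 3*2 + 1 = 7.
  i=3: a_3=1, p_3 = 1*10 + 3 = 13, q_3 = 1*7 + 2 = 9.
  i=4: a_4=1, p_4 = 1*13 + 10 = 23, q_4 = 1*9 + 7 = 16.
  i=5: a_5=2, p_5 = 2*23 + 13 = 59, q_5 = 2*16 + 9 = 41.
q_5 = 41 > 25, so the last convergent with denominator <= 25 is p_4/q_4 = 23/16.
The closest fraction with denominator <= 25 is either p_4/q_4 or the intermediate fraction (k*p_4 + p_3)/(k*q_4 + q_3) with the largest k >= 1 whose denominator stays <= 25; these approach x as k grows, and every other convergent or intermediate fraction in range is farther away.
Largest k: floor((25 - q_3)/q_4) = floor((25 - 9)/16) = 1.
That gives (1*23 + 13)/(1*16 + 9) = 36/25.
Compare the errors: |x - 23/16| = |141*16 - 23*98|/(98*16) = 2/1568, and |x - 36/25| = |141*25 - 36*98|/(98*25) = 3/2450.
Cross-multiplying, 3*1568 = 4704 < 4900 = 2*2450, so 3/2450 is smaller: the intermediate fraction 36/25 is closer to x than 23/16.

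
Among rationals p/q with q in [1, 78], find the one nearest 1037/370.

Expand x = 1037/370 as a continued fraction with the Euclidean algorithm:
  1037 = 2*370 + 297, so a_0 = 2.
  370 = 1*297 + 73, so a_1 = 1.
  297 = 4*73 + 5, so a_2 = 4.
  73 = 14*5 + 3, so a_3 = 14.
  5 = 1*3 + 2, so a_4 = 1.
  3 = 1*2 + 1, so a_5 = 1.
  2 = 2*1 + 0, so a_6 = 2.
so x = [2; 1, 4, 14, 1, 1, 2].
Convergents (p_i = a_i*p_{i-1} + p_{i-2}, q_i = a_i*q_{i-1} + q_{i-2} with p_{-2}=0, p_{-1}=1, q_{-2}=1, q_{-1}=0), until the denominator exceeds 78:
  i=0: a_0=2, p_0 = 2*1 + 0 = 2, q_0 = 2*0 + 1 = 1.
  i=1: a_1=1, p_1 = 1*2 + 1 = 3, q_1 = 1*1 + 0 = 1.
  i=2: a_2=4, p_2 = 4*3 + 2 = 14, q_2 = 4*1 + 1 = 5.
  i=3: a_3=14, p_3 = 14*14 + 3 = 199, q_3 = 14*5 + 1 = 71.
  i=4: a_4=1, p_4 = 1*199 + 14 = 213, q_4 = 1*71 + 5 = 76.
  i=5: a_5=1, p_5 = 1*213 + 199 = 412, q_5 = 1*76 + 71 = 147.
q_5 = 147 > 78, so the last convergent with denominator <= 78 is p_4/q_4 = 213/76.
The closest fraction with denominator <= 78 is either p_4/q_4 or the intermediate fraction (k*p_4 + p_3)/(k*q_4 + q_3) with the largest k >= 1 whose denominator stays <= 78; these approach x as k grows, and every other convergent or intermediate fraction in range is farther away.
Largest k: floor((78 - q_3)/q_4) = floor((78 - 71)/76) = 0.
Since k = 0, no intermediate fraction beyond p_4/q_4 has denominator <= 78, so the convergent 213/76 is the closest (its error is |1037*76 - 213*370|/(370*76) = 2/28120).

213/76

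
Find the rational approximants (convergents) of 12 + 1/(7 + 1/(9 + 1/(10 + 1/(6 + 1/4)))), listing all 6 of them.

Using the convergent recurrence p_i = a_i*p_{i-1} + p_{i-2}, q_i = a_i*q_{i-1} + q_{i-2} with p_{-2}=0, p_{-1}=1, q_{-2}=1, q_{-1}=0:
  i=0: a_0=12, p_0 = 12*1 + 0 = 12, q_0 = 12*0 + 1 = 1.
  i=1: a_1=7, p_1 = 7*12 + 1 = 85, q_1 = 7*1 + 0 = 7.
  i=2: a_2=9, p_2 = 9*85 + 12 = 777, q_2 = 9*7 + 1 = 64.
  i=3: a_3=10, p_3 = 10*777 + 85 = 7855, q_3 = 10*64 + 7 = 647.
  i=4: a_4=6, p_4 = 6*7855 + 777 = 47907, q_4 = 6*647 + 64 = 3946.
  i=5: a_5=4, p_5 = 4*47907 + 7855 = 199483, q_5 = 4*3946 + 647 = 16431.

12/1, 85/7, 777/64, 7855/647, 47907/3946, 199483/16431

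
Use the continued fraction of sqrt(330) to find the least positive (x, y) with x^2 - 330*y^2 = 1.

(x, y) = (109, 6)

First expand sqrt(330) as a continued fraction. With x_i = (sqrt(330) + m_i)/d_i and (m_0, d_0) = (0, 1): a_0 = floor(sqrt(330)) = 18, since 18^2 = 324 <= 330 < 361 = 19^2.
Iterate m_{i+1} = d_i*a_i - m_i, d_{i+1} = (330 - m_{i+1}^2)/d_i, a_{i+1} = floor((a_0 + m_{i+1})/d_{i+1}):
  m_1 = 1*18 - 0 = 18, d_1 = (330 - 18^2)/1 = 6/1 = 6, a_1 = floor((18 + 18)/6) = 6.
  m_2 = 6*6 - 18 = 18, d_2 = (330 - 18^2)/6 = 6/6 = 1, a_2 = floor((18 + 18)/1) = 36.
  m_3 = 1*36 - 18 = 18, d_3 = (330 - 18^2)/1 = 6/1 = 6: (m_3, d_3) = (m_1, d_1) = (18, 6), so from here the quotients repeat a_1, a_2; the period length is 2.
So sqrt(330) = [18; (6, 36)] with period length k = 2.
k is even, so the fundamental solution of x^2 - 330y^2 = 1 is (p_{k-1}, q_{k-1}) = (p_1, q_1); compute convergents through index 1.
Convergents (p_i = a_i*p_{i-1} + p_{i-2}, q_i = a_i*q_{i-1} + q_{i-2} with p_{-2}=0, p_{-1}=1, q_{-2}=1, q_{-1}=0):
  i=0: a_0=18, p_0 = 18*1 + 0 = 18, q_0 = 18*0 + 1 = 1.
  i=1: a_1=6, p_1 = 6*18 + 1 = 109, q_1 = 6*1 + 0 = 6.
Check: 109^2 - 330*6^2 = 11881 - 11880 = 1, so (x, y) = (109, 6) solves the equation, and by the theorem it is the least positive solution.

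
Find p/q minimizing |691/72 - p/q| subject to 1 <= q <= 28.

Expand x = 691/72 as a continued fraction with the Euclidean algorithm:
  691 = 9*72 + 43, so a_0 = 9.
  72 = 1*43 + 29, so a_1 = 1.
  43 = 1*29 + 14, so a_2 = 1.
  29 = 2*14 + 1, so a_3 = 2.
  14 = 14*1 + 0, so a_4 = 14.
so x = [9; 1, 1, 2, 14].
Convergents (p_i = a_i*p_{i-1} + p_{i-2}, q_i = a_i*q_{i-1} + q_{i-2} with p_{-2}=0, p_{-1}=1, q_{-2}=1, q_{-1}=0), until the denominator exceeds 28:
  i=0: a_0=9, p_0 = 9*1 + 0 = 9, q_0 = 9*0 + 1 = 1.
  i=1: a_1=1, p_1 = 1*9 + 1 = 10, q_1 = 1*1 + 0 = 1.
  i=2: a_2=1, p_2 = 1*10 + 9 = 19, q_2 = 1*1 + 1 = 2.
  i=3: a_3=2, p_3 = 2*19 + 10 = 48, q_3 = 2*2 + 1 = 5.
  i=4: a_4=14, p_4 = 14*48 + 19 = 691, q_4 = 14*5 + 2 = 72.
q_4 = 72 > 28, so the last convergent with denominator <= 28 is p_3/q_3 = 48/5.
The closest fraction with denominator <= 28 is either p_3/q_3 or the intermediate fraction (k*p_3 + p_2)/(k*q_3 + q_2) with the largest k >= 1 whose denominator stays <= 28; these approach x as k grows, and every other convergent or intermediate fraction in range is farther away.
Largest k: floor((28 - q_2)/q_3) = floor((28 - 2)/5) = 5.
That gives (5*48 + 19)/(5*5 + 2) = 259/27.
Compare the errors: |x - 48/5| = |691*5 - 48*72|/(72*5) = 1/360, and |x - 259/27| = |691*27 - 259*72|/(72*27) = 9/1944.
Cross-multiplying, 1*1944 = 1944 < 3240 = 9*360, so 1/360 is smaller: the convergent 48/5 is closer to x than 259/27.

48/5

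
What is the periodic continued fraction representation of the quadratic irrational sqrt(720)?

[26; (1, 4, 1, 52)]

Write x_i = (sqrt(720) + m_i)/d_i with (m_0, d_0) = (0, 1). a_0 = floor(sqrt(720)) = 26, since 26^2 = 676 <= 720 < 729 = 27^2.
Iterate m_{i+1} = d_i*a_i - m_i, d_{i+1} = (720 - m_{i+1}^2)/d_i, a_{i+1} = floor((a_0 + m_{i+1})/d_{i+1}):
  m_1 = 1*26 - 0 = 26, d_1 = (720 - 26^2)/1 = 44/1 = 44, a_1 = floor((26 + 26)/44) = 1.
  m_2 = 44*1 - 26 = 18, d_2 = (720 - 18^2)/44 = 396/44 = 9, a_2 = floor((26 + 18)/9) = 4.
  m_3 = 9*4 - 18 = 18, d_3 = (720 - 18^2)/9 = 396/9 = 44, a_3 = floor((26 + 18)/44) = 1.
  m_4 = 44*1 - 18 = 26, d_4 = (720 - 26^2)/44 = 44/44 = 1, a_4 = floor((26 + 26)/1) = 52.
  m_5 = 1*52 - 26 = 26, d_5 = (720 - 26^2)/1 = 44/1 = 44: (m_5, d_5) = (m_1, d_1) = (26, 44), so from here the quotients repeat a_1, ..., a_4; the period length is 4.
Hence the expansion of sqrt(720) is a_0 = 26 followed by the repeating block 1, 4, 1, 52 (period 4).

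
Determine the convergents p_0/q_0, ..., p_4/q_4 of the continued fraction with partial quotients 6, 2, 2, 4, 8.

6/1, 13/2, 32/5, 141/22, 1160/181

Using the convergent recurrence p_i = a_i*p_{i-1} + p_{i-2}, q_i = a_i*q_{i-1} + q_{i-2} with p_{-2}=0, p_{-1}=1, q_{-2}=1, q_{-1}=0:
  i=0: a_0=6, p_0 = 6*1 + 0 = 6, q_0 = 6*0 + 1 = 1.
  i=1: a_1=2, p_1 = 2*6 + 1 = 13, q_1 = 2*1 + 0 = 2.
  i=2: a_2=2, p_2 = 2*13 + 6 = 32, q_2 = 2*2 + 1 = 5.
  i=3: a_3=4, p_3 = 4*32 + 13 = 141, q_3 = 4*5 + 2 = 22.
  i=4: a_4=8, p_4 = 8*141 + 32 = 1160, q_4 = 8*22 + 5 = 181.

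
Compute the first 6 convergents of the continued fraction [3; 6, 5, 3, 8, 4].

3/1, 19/6, 98/31, 313/99, 2602/823, 10721/3391

Using the convergent recurrence p_i = a_i*p_{i-1} + p_{i-2}, q_i = a_i*q_{i-1} + q_{i-2} with p_{-2}=0, p_{-1}=1, q_{-2}=1, q_{-1}=0:
  i=0: a_0=3, p_0 = 3*1 + 0 = 3, q_0 = 3*0 + 1 = 1.
  i=1: a_1=6, p_1 = 6*3 + 1 = 19, q_1 = 6*1 + 0 = 6.
  i=2: a_2=5, p_2 = 5*19 + 3 = 98, q_2 = 5*6 + 1 = 31.
  i=3: a_3=3, p_3 = 3*98 + 19 = 313, q_3 = 3*31 + 6 = 99.
  i=4: a_4=8, p_4 = 8*313 + 98 = 2602, q_4 = 8*99 + 31 = 823.
  i=5: a_5=4, p_5 = 4*2602 + 313 = 10721, q_5 = 4*823 + 99 = 3391.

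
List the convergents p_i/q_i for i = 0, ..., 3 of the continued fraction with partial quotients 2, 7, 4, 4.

Using the convergent recurrence p_i = a_i*p_{i-1} + p_{i-2}, q_i = a_i*q_{i-1} + q_{i-2} with p_{-2}=0, p_{-1}=1, q_{-2}=1, q_{-1}=0:
  i=0: a_0=2, p_0 = 2*1 + 0 = 2, q_0 = 2*0 + 1 = 1.
  i=1: a_1=7, p_1 = 7*2 + 1 = 15, q_1 = 7*1 + 0 = 7.
  i=2: a_2=4, p_2 = 4*15 + 2 = 62, q_2 = 4*7 + 1 = 29.
  i=3: a_3=4, p_3 = 4*62 + 15 = 263, q_3 = 4*29 + 7 = 123.

2/1, 15/7, 62/29, 263/123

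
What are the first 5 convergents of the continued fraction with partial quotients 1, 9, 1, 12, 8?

Using the convergent recurrence p_i = a_i*p_{i-1} + p_{i-2}, q_i = a_i*q_{i-1} + q_{i-2} with p_{-2}=0, p_{-1}=1, q_{-2}=1, q_{-1}=0:
  i=0: a_0=1, p_0 = 1*1 + 0 = 1, q_0 = 1*0 + 1 = 1.
  i=1: a_1=9, p_1 = 9*1 + 1 = 10, q_1 = 9*1 + 0 = 9.
  i=2: a_2=1, p_2 = 1*10 + 1 = 11, q_2 = 1*9 + 1 = 10.
  i=3: a_3=12, p_3 = 12*11 + 10 = 142, q_3 = 12*10 + 9 = 129.
  i=4: a_4=8, p_4 = 8*142 + 11 = 1147, q_4 = 8*129 + 10 = 1042.

1/1, 10/9, 11/10, 142/129, 1147/1042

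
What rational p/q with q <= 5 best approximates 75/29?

Expand x = 75/29 as a continued fraction with the Euclidean algorithm:
  75 = 2*29 + 17, so a_0 = 2.
  29 = 1*17 + 12, so a_1 = 1.
  17 = 1*12 + 5, so a_2 = 1.
  12 = 2*5 + 2, so a_3 = 2.
  5 = 2*2 + 1, so a_4 = 2.
  2 = 2*1 + 0, so a_5 = 2.
so x = [2; 1, 1, 2, 2, 2].
Convergents (p_i = a_i*p_{i-1} + p_{i-2}, q_i = a_i*q_{i-1} + q_{i-2} with p_{-2}=0, p_{-1}=1, q_{-2}=1, q_{-1}=0), until the denominator exceeds 5:
  i=0: a_0=2, p_0 = 2*1 + 0 = 2, q_0 = 2*0 + 1 = 1.
  i=1: a_1=1, p_1 = 1*2 + 1 = 3, q_1 = 1*1 + 0 = 1.
  i=2: a_2=1, p_2 = 1*3 + 2 = 5, q_2 = 1*1 + 1 = 2.
  i=3: a_3=2, p_3 = 2*5 + 3 = 13, q_3 = 2*2 + 1 = 5.
  i=4: a_4=2, p_4 = 2*13 + 5 = 31, q_4 = 2*5 + 2 = 12.
q_4 = 12 > 5, so the last convergent with denominator <= 5 is p_3/q_3 = 13/5.
The closest fraction with denominator <= 5 is either p_3/q_3 or the intermediate fraction (k*p_3 + p_2)/(k*q_3 + q_2) with the largest k >= 1 whose denominator stays <= 5; these approach x as k grows, and every other convergent or intermediate fraction in range is farther away.
Largest k: floor((5 - q_2)/q_3) = floor((5 - 2)/5) = 0.
Since k = 0, no intermediate fraction beyond p_3/q_3 has denominator <= 5, so the convergent 13/5 is the closest (its error is |75*5 - 13*29|/(29*5) = 2/145).

13/5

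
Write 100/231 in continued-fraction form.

Run the Euclidean algorithm on 100 and 231; the successive quotients are the partial quotients a_0, a_1, ... (each step inverts the fractional part left over by the previous one):
  100 = 0*231 + 100, so a_0 = 0.
  231 = 2*100 + 31, so a_1 = 2.
  100 = 3*31 + 7, so a_2 = 3.
  31 = 4*7 + 3, so a_3 = 4.
  7 = 2*3 + 1, so a_4 = 2.
  3 = 3*1 + 0, so a_5 = 3.
The remainder reaches 0 after 6 divisions, so the expansion has 6 partial quotients, read off in order.

[0; 2, 3, 4, 2, 3]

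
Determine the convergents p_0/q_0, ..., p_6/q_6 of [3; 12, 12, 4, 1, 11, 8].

Using the convergent recurrence p_i = a_i*p_{i-1} + p_{i-2}, q_i = a_i*q_{i-1} + q_{i-2} with p_{-2}=0, p_{-1}=1, q_{-2}=1, q_{-1}=0:
  i=0: a_0=3, p_0 = 3*1 + 0 = 3, q_0 = 3*0 + 1 = 1.
  i=1: a_1=12, p_1 = 12*3 + 1 = 37, q_1 = 12*1 + 0 = 12.
  i=2: a_2=12, p_2 = 12*37 + 3 = 447, q_2 = 12*12 + 1 = 145.
  i=3: a_3=4, p_3 = 4*447 + 37 = 1825, q_3 = 4*145 + 12 = 592.
  i=4: a_4=1, p_4 = 1*1825 + 447 = 2272, q_4 = 1*592 + 145 = 737.
  i=5: a_5=11, p_5 = 11*2272 + 1825 = 26817, q_5 = 11*737 + 592 = 8699.
  i=6: a_6=8, p_6 = 8*26817 + 2272 = 216808, q_6 = 8*8699 + 737 = 70329.

3/1, 37/12, 447/145, 1825/592, 2272/737, 26817/8699, 216808/70329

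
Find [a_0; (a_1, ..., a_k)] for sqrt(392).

Write x_i = (sqrt(392) + m_i)/d_i with (m_0, d_0) = (0, 1). a_0 = floor(sqrt(392)) = 19, since 19^2 = 361 <= 392 < 400 = 20^2.
Iterate m_{i+1} = d_i*a_i - m_i, d_{i+1} = (392 - m_{i+1}^2)/d_i, a_{i+1} = floor((a_0 + m_{i+1})/d_{i+1}):
  m_1 = 1*19 - 0 = 19, d_1 = (392 - 19^2)/1 = 31/1 = 31, a_1 = floor((19 + 19)/31) = 1.
  m_2 = 31*1 - 19 = 12, d_2 = (392 - 12^2)/31 = 248/31 = 8, a_2 = floor((19 + 12)/8) = 3.
  m_3 = 8*3 - 12 = 12, d_3 = (392 - 12^2)/8 = 248/8 = 31, a_3 = floor((19 + 12)/31) = 1.
  m_4 = 31*1 - 12 = 19, d_4 = (392 - 19^2)/31 = 31/31 = 1, a_4 = floor((19 + 19)/1) = 38.
  m_5 = 1*38 - 19 = 19, d_5 = (392 - 19^2)/1 = 31/1 = 31: (m_5, d_5) = (m_1, d_1) = (19, 31), so from here the quotients repeat a_1, ..., a_4; the period length is 4.
Hence the expansion of sqrt(392) is a_0 = 19 followed by the repeating block 1, 3, 1, 38 (period 4).

[19; (1, 3, 1, 38)]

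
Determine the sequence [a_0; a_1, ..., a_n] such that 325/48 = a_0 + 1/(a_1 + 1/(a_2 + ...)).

Run the Euclidean algorithm on 325 and 48; the successive quotients are the partial quotients a_0, a_1, ... (each step inverts the fractional part left over by the previous one):
  325 = 6*48 + 37, so a_0 = 6.
  48 = 1*37 + 11, so a_1 = 1.
  37 = 3*11 + 4, so a_2 = 3.
  11 = 2*4 + 3, so a_3 = 2.
  4 = 1*3 + 1, so a_4 = 1.
  3 = 3*1 + 0, so a_5 = 3.
The remainder reaches 0 after 6 divisions, so the expansion has 6 partial quotients, read off in order.

[6; 1, 3, 2, 1, 3]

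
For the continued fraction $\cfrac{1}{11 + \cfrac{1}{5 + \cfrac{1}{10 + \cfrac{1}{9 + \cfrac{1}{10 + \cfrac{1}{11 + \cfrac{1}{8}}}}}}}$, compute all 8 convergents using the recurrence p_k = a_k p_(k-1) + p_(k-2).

0/1, 1/11, 5/56, 51/571, 464/5195, 4691/52521, 52065/582926, 421211/4715929

Using the convergent recurrence p_i = a_i*p_{i-1} + p_{i-2}, q_i = a_i*q_{i-1} + q_{i-2} with p_{-2}=0, p_{-1}=1, q_{-2}=1, q_{-1}=0:
  i=0: a_0=0, p_0 = 0*1 + 0 = 0, q_0 = 0*0 + 1 = 1.
  i=1: a_1=11, p_1 = 11*0 + 1 = 1, q_1 = 11*1 + 0 = 11.
  i=2: a_2=5, p_2 = 5*1 + 0 = 5, q_2 = 5*11 + 1 = 56.
  i=3: a_3=10, p_3 = 10*5 + 1 = 51, q_3 = 10*56 + 11 = 571.
  i=4: a_4=9, p_4 = 9*51 + 5 = 464, q_4 = 9*571 + 56 = 5195.
  i=5: a_5=10, p_5 = 10*464 + 51 = 4691, q_5 = 10*5195 + 571 = 52521.
  i=6: a_6=11, p_6 = 11*4691 + 464 = 52065, q_6 = 11*52521 + 5195 = 582926.
  i=7: a_7=8, p_7 = 8*52065 + 4691 = 421211, q_7 = 8*582926 + 52521 = 4715929.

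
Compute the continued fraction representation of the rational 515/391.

Run the Euclidean algorithm on 515 and 391; the successive quotients are the partial quotients a_0, a_1, ... (each step inverts the fractional part left over by the previous one):
  515 = 1*391 + 124, so a_0 = 1.
  391 = 3*124 + 19, so a_1 = 3.
  124 = 6*19 + 10, so a_2 = 6.
  19 = 1*10 + 9, so a_3 = 1.
  10 = 1*9 + 1, so a_4 = 1.
  9 = 9*1 + 0, so a_5 = 9.
The remainder reaches 0 after 6 divisions, so the expansion has 6 partial quotients, read off in order.

[1; 3, 6, 1, 1, 9]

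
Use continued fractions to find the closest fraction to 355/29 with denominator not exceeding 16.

49/4

Expand x = 355/29 as a continued fraction with the Euclidean algorithm:
  355 = 12*29 + 7, so a_0 = 12.
  29 = 4*7 + 1, so a_1 = 4.
  7 = 7*1 + 0, so a_2 = 7.
so x = [12; 4, 7].
Convergents (p_i = a_i*p_{i-1} + p_{i-2}, q_i = a_i*q_{i-1} + q_{i-2} with p_{-2}=0, p_{-1}=1, q_{-2}=1, q_{-1}=0), until the denominator exceeds 16:
  i=0: a_0=12, p_0 = 12*1 + 0 = 12, q_0 = 12*0 + 1 = 1.
  i=1: a_1=4, p_1 = 4*12 + 1 = 49, q_1 = 4*1 + 0 = 4.
  i=2: a_2=7, p_2 = 7*49 + 12 = 355, q_2 = 7*4 + 1 = 29.
q_2 = 29 > 16, so the last convergent with denominator <= 16 is p_1/q_1 = 49/4.
The closest fraction with denominator <= 16 is either p_1/q_1 or the intermediate fraction (k*p_1 + p_0)/(k*q_1 + q_0) with the largest k >= 1 whose denominator stays <= 16; these approach x as k grows, and every other convergent or intermediate fraction in range is farther away.
Largest k: floor((16 - q_0)/q_1) = floor((16 - 1)/4) = 3.
That gives (3*49 + 12)/(3*4 + 1) = 159/13.
Compare the errors: |x - 49/4| = |355*4 - 49*29|/(29*4) = 1/116, and |x - 159/13| = |355*13 - 159*29|/(29*13) = 4/377.
Cross-multiplying, 1*377 = 377 < 464 = 4*116, so 1/116 is smaller: the convergent 49/4 is closer to x than 159/13.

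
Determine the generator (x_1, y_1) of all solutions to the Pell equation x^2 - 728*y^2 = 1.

First expand sqrt(728) as a continued fraction. With x_i = (sqrt(728) + m_i)/d_i and (m_0, d_0) = (0, 1): a_0 = floor(sqrt(728)) = 26, since 26^2 = 676 <= 728 < 729 = 27^2.
Iterate m_{i+1} = d_i*a_i - m_i, d_{i+1} = (728 - m_{i+1}^2)/d_i, a_{i+1} = floor((a_0 + m_{i+1})/d_{i+1}):
  m_1 = 1*26 - 0 = 26, d_1 = (728 - 26^2)/1 = 52/1 = 52, a_1 = floor((26 + 26)/52) = 1.
  m_2 = 52*1 - 26 = 26, d_2 = (728 - 26^2)/52 = 52/52 = 1, a_2 = floor((26 + 26)/1) = 52.
  m_3 = 1*52 - 26 = 26, d_3 = (728 - 26^2)/1 = 52/1 = 52: (m_3, d_3) = (m_1, d_1) = (26, 52), so from here the quotients repeat a_1, a_2; the period length is 2.
So sqrt(728) = [26; (1, 52)] with period length k = 2.
k is even, so the fundamental solution of x^2 - 728y^2 = 1 is (p_{k-1}, q_{k-1}) = (p_1, q_1); compute convergents through index 1.
Convergents (p_i = a_i*p_{i-1} + p_{i-2}, q_i = a_i*q_{i-1} + q_{i-2} with p_{-2}=0, p_{-1}=1, q_{-2}=1, q_{-1}=0):
  i=0: a_0=26, p_0 = 26*1 + 0 = 26, q_0 = 26*0 + 1 = 1.
  i=1: a_1=1, p_1 = 1*26 + 1 = 27, q_1 = 1*1 + 0 = 1.
Check: 27^2 - 728*1^2 = 729 - 728 = 1, so (x, y) = (27, 1) solves the equation, and by the theorem it is the least positive solution.

(x, y) = (27, 1)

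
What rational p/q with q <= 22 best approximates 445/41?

76/7

Expand x = 445/41 as a continued fraction with the Euclidean algorithm:
  445 = 10*41 + 35, so a_0 = 10.
  41 = 1*35 + 6, so a_1 = 1.
  35 = 5*6 + 5, so a_2 = 5.
  6 = 1*5 + 1, so a_3 = 1.
  5 = 5*1 + 0, so a_4 = 5.
so x = [10; 1, 5, 1, 5].
Convergents (p_i = a_i*p_{i-1} + p_{i-2}, q_i = a_i*q_{i-1} + q_{i-2} with p_{-2}=0, p_{-1}=1, q_{-2}=1, q_{-1}=0), until the denominator exceeds 22:
  i=0: a_0=10, p_0 = 10*1 + 0 = 10, q_0 = 10*0 + 1 = 1.
  i=1: a_1=1, p_1 = 1*10 + 1 = 11, q_1 = 1*1 + 0 = 1.
  i=2: a_2=5, p_2 = 5*11 + 10 = 65, q_2 = 5*1 + 1 = 6.
  i=3: a_3=1, p_3 = 1*65 + 11 = 76, q_3 = 1*6 + 1 = 7.
  i=4: a_4=5, p_4 = 5*76 + 65 = 445, q_4 = 5*7 + 6 = 41.
q_4 = 41 > 22, so the last convergent with denominator <= 22 is p_3/q_3 = 76/7.
The closest fraction with denominator <= 22 is either p_3/q_3 or the intermediate fraction (k*p_3 + p_2)/(k*q_3 + q_2) with the largest k >= 1 whose denominator stays <= 22; these approach x as k grows, and every other convergent or intermediate fraction in range is farther away.
Largest k: floor((22 - q_2)/q_3) = floor((22 - 6)/7) = 2.
That gives (2*76 + 65)/(2*7 + 6) = 217/20.
Compare the errors: |x - 76/7| = |445*7 - 76*41|/(41*7) = 1/287, and |x - 217/20| = |445*20 - 217*41|/(41*20) = 3/820.
Cross-multiplying, 1*820 = 820 < 861 = 3*287, so 1/287 is smaller: the convergent 76/7 is closer to x than 217/20.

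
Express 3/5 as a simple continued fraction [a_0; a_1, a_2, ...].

Run the Euclidean algorithm on 3 and 5; the successive quotients are the partial quotients a_0, a_1, ... (each step inverts the fractional part left over by the previous one):
  3 = 0*5 + 3, so a_0 = 0.
  5 = 1*3 + 2, so a_1 = 1.
  3 = 1*2 + 1, so a_2 = 1.
  2 = 2*1 + 0, so a_3 = 2.
The remainder reaches 0 after 4 divisions, so the expansion has 4 partial quotients, read off in order.

[0; 1, 1, 2]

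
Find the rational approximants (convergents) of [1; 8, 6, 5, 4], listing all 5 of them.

Using the convergent recurrence p_i = a_i*p_{i-1} + p_{i-2}, q_i = a_i*q_{i-1} + q_{i-2} with p_{-2}=0, p_{-1}=1, q_{-2}=1, q_{-1}=0:
  i=0: a_0=1, p_0 = 1*1 + 0 = 1, q_0 = 1*0 + 1 = 1.
  i=1: a_1=8, p_1 = 8*1 + 1 = 9, q_1 = 8*1 + 0 = 8.
  i=2: a_2=6, p_2 = 6*9 + 1 = 55, q_2 = 6*8 + 1 = 49.
  i=3: a_3=5, p_3 = 5*55 + 9 = 284, q_3 = 5*49 + 8 = 253.
  i=4: a_4=4, p_4 = 4*284 + 55 = 1191, q_4 = 4*253 + 49 = 1061.

1/1, 9/8, 55/49, 284/253, 1191/1061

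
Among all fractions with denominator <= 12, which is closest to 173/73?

Expand x = 173/73 as a continued fraction with the Euclidean algorithm:
  173 = 2*73 + 27, so a_0 = 2.
  73 = 2*27 + 19, so a_1 = 2.
  27 = 1*19 + 8, so a_2 = 1.
  19 = 2*8 + 3, so a_3 = 2.
  8 = 2*3 + 2, so a_4 = 2.
  3 = 1*2 + 1, so a_5 = 1.
  2 = 2*1 + 0, so a_6 = 2.
so x = [2; 2, 1, 2, 2, 1, 2].
Convergents (p_i = a_i*p_{i-1} + p_{i-2}, q_i = a_i*q_{i-1} + q_{i-2} with p_{-2}=0, p_{-1}=1, q_{-2}=1, q_{-1}=0), until the denominator exceeds 12:
  i=0: a_0=2, p_0 = 2*1 + 0 = 2, q_0 = 2*0 + 1 = 1.
  i=1: a_1=2, p_1 = 2*2 + 1 = 5, q_1 = 2*1 + 0 = 2.
  i=2: a_2=1, p_2 = 1*5 + 2 = 7, q_2 = 1*2 + 1 = 3.
  i=3: a_3=2, p_3 = 2*7 + 5 = 19, q_3 = 2*3 + 2 = 8.
  i=4: a_4=2, p_4 = 2*19 + 7 = 45, q_4 = 2*8 + 3 = 19.
q_4 = 19 > 12, so the last convergent with denominator <= 12 is p_3/q_3 = 19/8.
The closest fraction with denominator <= 12 is either p_3/q_3 or the intermediate fraction (k*p_3 + p_2)/(k*q_3 + q_2) with the largest k >= 1 whose denominator stays <= 12; these approach x as k grows, and every other convergent or intermediate fraction in range is farther away.
Largest k: floor((12 - q_2)/q_3) = floor((12 - 3)/8) = 1.
That gives (1*19 + 7)/(1*8 + 3) = 26/11.
Compare the errors: |x - 19/8| = |173*8 - 19*73|/(73*8) = 3/584, and |x - 26/11| = |173*11 - 26*73|/(73*11) = 5/803.
Cross-multiplying, 3*803 = 2409 < 2920 = 5*584, so 3/584 is smaller: the convergent 19/8 is closer to x than 26/11.

19/8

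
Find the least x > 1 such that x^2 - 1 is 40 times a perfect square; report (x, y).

First expand sqrt(40) as a continued fraction. With x_i = (sqrt(40) + m_i)/d_i and (m_0, d_0) = (0, 1): a_0 = floor(sqrt(40)) = 6, since 6^2 = 36 <= 40 < 49 = 7^2.
Iterate m_{i+1} = d_i*a_i - m_i, d_{i+1} = (40 - m_{i+1}^2)/d_i, a_{i+1} = floor((a_0 + m_{i+1})/d_{i+1}):
  m_1 = 1*6 - 0 = 6, d_1 = (40 - 6^2)/1 = 4/1 = 4, a_1 = floor((6 + 6)/4) = 3.
  m_2 = 4*3 - 6 = 6, d_2 = (40 - 6^2)/4 = 4/4 = 1, a_2 = floor((6 + 6)/1) = 12.
  m_3 = 1*12 - 6 = 6, d_3 = (40 - 6^2)/1 = 4/1 = 4: (m_3, d_3) = (m_1, d_1) = (6, 4), so from here the quotients repeat a_1, a_2; the period length is 2.
So sqrt(40) = [6; (3, 12)] with period length k = 2.
k is even, so the fundamental solution of x^2 - 40y^2 = 1 is (p_{k-1}, q_{k-1}) = (p_1, q_1); compute convergents through index 1.
Convergents (p_i = a_i*p_{i-1} + p_{i-2}, q_i = a_i*q_{i-1} + q_{i-2} with p_{-2}=0, p_{-1}=1, q_{-2}=1, q_{-1}=0):
  i=0: a_0=6, p_0 = 6*1 + 0 = 6, q_0 = 6*0 + 1 = 1.
  i=1: a_1=3, p_1 = 3*6 + 1 = 19, q_1 = 3*1 + 0 = 3.
Check: 19^2 - 40*3^2 = 361 - 360 = 1, so (x, y) = (19, 3) solves the equation, and by the theorem it is the least positive solution.

(x, y) = (19, 3)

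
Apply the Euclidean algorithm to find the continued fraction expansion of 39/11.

[3; 1, 1, 5]

Run the Euclidean algorithm on 39 and 11; the successive quotients are the partial quotients a_0, a_1, ... (each step inverts the fractional part left over by the previous one):
  39 = 3*11 + 6, so a_0 = 3.
  11 = 1*6 + 5, so a_1 = 1.
  6 = 1*5 + 1, so a_2 = 1.
  5 = 5*1 + 0, so a_3 = 5.
The remainder reaches 0 after 4 divisions, so the expansion has 4 partial quotients, read off in order.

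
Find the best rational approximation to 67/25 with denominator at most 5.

Expand x = 67/25 as a continued fraction with the Euclidean algorithm:
  67 = 2*25 + 17, so a_0 = 2.
  25 = 1*17 + 8, so a_1 = 1.
  17 = 2*8 + 1, so a_2 = 2.
  8 = 8*1 + 0, so a_3 = 8.
so x = [2; 1, 2, 8].
Convergents (p_i = a_i*p_{i-1} + p_{i-2}, q_i = a_i*q_{i-1} + q_{i-2} with p_{-2}=0, p_{-1}=1, q_{-2}=1, q_{-1}=0), until the denominator exceeds 5:
  i=0: a_0=2, p_0 = 2*1 + 0 = 2, q_0 = 2*0 + 1 = 1.
  i=1: a_1=1, p_1 = 1*2 + 1 = 3, q_1 = 1*1 + 0 = 1.
  i=2: a_2=2, p_2 = 2*3 + 2 = 8, q_2 = 2*1 + 1 = 3.
  i=3: a_3=8, p_3 = 8*8 + 3 = 67, q_3 = 8*3 + 1 = 25.
q_3 = 25 > 5, so the last convergent with denominator <= 5 is p_2/q_2 = 8/3.
The closest fraction with denominator <= 5 is either p_2/q_2 or the intermediate fraction (k*p_2 + p_1)/(k*q_2 + q_1) with the largest k >= 1 whose denominator stays <= 5; these approach x as k grows, and every other convergent or intermediate fraction in range is farther away.
Largest k: floor((5 - q_1)/q_2) = floor((5 - 1)/3) = 1.
That gives (1*8 + 3)/(1*3 + 1) = 11/4.
Compare the errors: |x - 8/3| = |67*3 - 8*25|/(25*3) = 1/75, and |x - 11/4| = |67*4 - 11*25|/(25*4) = 7/100.
Cross-multiplying, 1*100 = 100 < 525 = 7*75, so 1/75 is smaller: the convergent 8/3 is closer to x than 11/4.

8/3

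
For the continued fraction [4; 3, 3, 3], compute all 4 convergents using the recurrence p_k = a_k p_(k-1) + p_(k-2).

4/1, 13/3, 43/10, 142/33

Using the convergent recurrence p_i = a_i*p_{i-1} + p_{i-2}, q_i = a_i*q_{i-1} + q_{i-2} with p_{-2}=0, p_{-1}=1, q_{-2}=1, q_{-1}=0:
  i=0: a_0=4, p_0 = 4*1 + 0 = 4, q_0 = 4*0 + 1 = 1.
  i=1: a_1=3, p_1 = 3*4 + 1 = 13, q_1 = 3*1 + 0 = 3.
  i=2: a_2=3, p_2 = 3*13 + 4 = 43, q_2 = 3*3 + 1 = 10.
  i=3: a_3=3, p_3 = 3*43 + 13 = 142, q_3 = 3*10 + 3 = 33.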